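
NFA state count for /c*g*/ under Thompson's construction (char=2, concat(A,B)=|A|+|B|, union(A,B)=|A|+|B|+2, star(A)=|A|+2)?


Syntax tree has 2 char leaf(s), 0 union(s), 2 star(s)
chars contribute 2×2 = 4; each union adds +2; each star adds +2
Total: 4 + 0 + 4 = 8 states


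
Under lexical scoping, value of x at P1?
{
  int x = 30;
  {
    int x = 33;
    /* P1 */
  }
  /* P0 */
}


x declared in the same block as P1
x = 33


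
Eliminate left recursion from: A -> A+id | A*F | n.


Left-recursive alternatives: A+id, A*F; non-recursive: n
Introduce A': A -> nA', A' -> +idA' | *FA' | ε


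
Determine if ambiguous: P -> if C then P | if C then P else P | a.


dangling else: 'if C then if C then a else a' parses two ways
Ambiguous


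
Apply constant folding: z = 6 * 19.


6 * 19 = 114 at compile time
Optimized: z = 114


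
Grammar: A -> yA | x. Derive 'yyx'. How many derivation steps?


Derivation: A => yA => yyA => yyx
Steps: 3


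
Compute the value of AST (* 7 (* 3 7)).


Evaluate inner: (* 3 7) = 21
Evaluate root: (* 7 21) = 147
Result: 147


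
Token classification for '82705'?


Pattern: digits only
Type: INTEGER_LITERAL


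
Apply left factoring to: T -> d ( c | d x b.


Common prefix: 'd'
Factored: T -> d T', T' -> ( c | x b


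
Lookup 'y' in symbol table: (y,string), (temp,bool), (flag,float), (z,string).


Lookup 'y' → type string


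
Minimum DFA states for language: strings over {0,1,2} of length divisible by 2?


Track length mod 2: states 0..1, accept at 0
Minimal DFA: 2 states


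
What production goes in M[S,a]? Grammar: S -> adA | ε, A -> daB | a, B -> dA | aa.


For [S, a]: 'a' ∈ FIRST(adA)
Entry: S -> adA


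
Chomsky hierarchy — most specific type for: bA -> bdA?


LHS has context (more than one symbol) and |LHS| ≤ |RHS|
Classification: Type 1 (Context-Sensitive)


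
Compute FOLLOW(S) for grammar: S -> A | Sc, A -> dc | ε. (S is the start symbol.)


$ ∈ FOLLOW(S). For each A -> αBβ: add FIRST(β)\{ε} to FOLLOW(B); if β nullable, add FOLLOW(A).
FOLLOW(S) = {$, c}


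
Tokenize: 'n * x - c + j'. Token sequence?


Scan left to right, longest-match per lexeme
Tokens: ID(n), OP(*), ID(x), OP(-), ID(c), OP(+), ID(j)


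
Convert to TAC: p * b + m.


Break into single-operator statements:
t1 = p * b
t2 = t1 + m


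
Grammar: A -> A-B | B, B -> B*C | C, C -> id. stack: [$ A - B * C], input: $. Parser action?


handle 'B*C' on top
Action: reduce (B -> B*C)


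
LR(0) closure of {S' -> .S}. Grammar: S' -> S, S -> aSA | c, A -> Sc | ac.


Start: S' -> .S
For each item with dot before a nonterminal B, add B -> .γ for every B-production
Closure: [S' -> .S, S -> .aSA, S -> .c]


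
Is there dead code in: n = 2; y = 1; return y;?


n is assigned but never read
Dead: 'n = 2'


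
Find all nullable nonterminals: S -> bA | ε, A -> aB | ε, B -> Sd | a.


A nonterminal is nullable iff some alternative derives ε (directly, or every symbol in it is nullable)
Nullable: {A, S}


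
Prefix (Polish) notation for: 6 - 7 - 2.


left-to-right (same/higher precedence on left): tree is (- (- 6 7) 2)
Prefix: - - 6 7 2


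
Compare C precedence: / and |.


'/' is multiplicative (level 10); '|' is bitwise OR (level 3)
Higher level binds tighter
'/' has higher precedence than '|'


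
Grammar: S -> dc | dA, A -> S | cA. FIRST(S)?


Per alternative of S: FIRST(dc) = {d}; FIRST(dA) = {d}
FIRST(S) = {d}


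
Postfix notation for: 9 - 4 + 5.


Left to right (same or higher precedence on left)
Postfix: 9 4 - 5 +


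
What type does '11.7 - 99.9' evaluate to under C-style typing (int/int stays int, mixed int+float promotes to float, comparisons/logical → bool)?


Operand types: float - float
Rule: mixed int/float promotes to float; int/int stays int
Result type: float


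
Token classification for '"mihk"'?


Pattern: double-quoted sequence
Type: STRING_LITERAL


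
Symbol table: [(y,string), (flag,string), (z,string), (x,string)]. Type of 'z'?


Lookup 'z' → type string


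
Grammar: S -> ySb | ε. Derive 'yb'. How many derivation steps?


Derivation: S => ySb => yb
Steps: 2


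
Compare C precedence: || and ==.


'==' is equality (level 6); '||' is logical OR (level 1)
Higher level binds tighter
'==' has higher precedence than '||'


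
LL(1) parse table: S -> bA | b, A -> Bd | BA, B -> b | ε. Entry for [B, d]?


For [B, d]: ε is nullable and 'd' ∈ FOLLOW(B)
Entry: B -> ε


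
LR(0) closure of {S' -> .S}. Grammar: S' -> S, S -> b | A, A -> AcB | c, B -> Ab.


Start: S' -> .S
For each item with dot before a nonterminal B, add B -> .γ for every B-production
Closure: [S' -> .S, S -> .b, S -> .A, A -> .AcB, A -> .c]


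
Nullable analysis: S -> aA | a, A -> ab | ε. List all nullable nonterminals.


A nonterminal is nullable iff some alternative derives ε (directly, or every symbol in it is nullable)
Nullable: {A}


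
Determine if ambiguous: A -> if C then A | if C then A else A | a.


dangling else: 'if C then if C then a else a' parses two ways
Ambiguous


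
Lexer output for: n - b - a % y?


Scan left to right, longest-match per lexeme
Tokens: ID(n), OP(-), ID(b), OP(-), ID(a), OP(%), ID(y)


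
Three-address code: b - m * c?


Break into single-operator statements:
t1 = m * c
t2 = b - t1


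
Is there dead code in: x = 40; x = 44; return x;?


first assignment to x is overwritten before any read
Dead: 'x = 40'


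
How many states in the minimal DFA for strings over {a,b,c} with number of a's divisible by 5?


Track (count of a) mod 5: states 0..4, accept at 0
Minimal DFA: 5 states


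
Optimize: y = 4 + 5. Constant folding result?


4 + 5 = 9 at compile time
Optimized: y = 9


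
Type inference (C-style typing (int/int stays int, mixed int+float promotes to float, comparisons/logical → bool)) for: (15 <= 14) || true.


Operand types: bool || bool
Rule: logical operators take bool operands and yield bool
Result type: bool


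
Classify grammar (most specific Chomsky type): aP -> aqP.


LHS has context (more than one symbol) and |LHS| ≤ |RHS|
Classification: Type 1 (Context-Sensitive)


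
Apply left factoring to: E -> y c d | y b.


Common prefix: 'y'
Factored: E -> y E', E' -> c d | b


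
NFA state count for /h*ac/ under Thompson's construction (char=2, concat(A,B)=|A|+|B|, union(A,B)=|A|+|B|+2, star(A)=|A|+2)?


Syntax tree has 3 char leaf(s), 0 union(s), 1 star(s)
chars contribute 3×2 = 6; each union adds +2; each star adds +2
Total: 6 + 0 + 2 = 8 states


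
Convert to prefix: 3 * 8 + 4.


left-to-right (same/higher precedence on left): tree is (+ (* 3 8) 4)
Prefix: + * 3 8 4


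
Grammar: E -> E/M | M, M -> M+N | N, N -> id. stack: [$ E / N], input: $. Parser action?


'N' (not preceded by M+) is the handle for M -> N
Action: reduce (M -> N)


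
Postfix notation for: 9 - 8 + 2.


Left to right (same or higher precedence on left)
Postfix: 9 8 - 2 +


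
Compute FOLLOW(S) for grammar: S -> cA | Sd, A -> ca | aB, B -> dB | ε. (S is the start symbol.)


$ ∈ FOLLOW(S). For each A -> αBβ: add FIRST(β)\{ε} to FOLLOW(B); if β nullable, add FOLLOW(A).
FOLLOW(S) = {$, d}


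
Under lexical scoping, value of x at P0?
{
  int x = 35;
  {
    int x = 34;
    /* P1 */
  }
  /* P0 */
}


x declared in the same block as P0
x = 35


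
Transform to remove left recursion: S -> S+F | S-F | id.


Left-recursive alternatives: S+F, S-F; non-recursive: id
Introduce S': S -> idS', S' -> +FS' | -FS' | ε


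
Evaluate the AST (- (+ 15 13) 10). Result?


Evaluate inner: (+ 15 13) = 28
Evaluate root: (- 28 10) = 18
Result: 18


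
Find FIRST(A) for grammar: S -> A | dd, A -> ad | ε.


Per alternative of A: FIRST(ad) = {a}; FIRST(ε) = {ε}
FIRST(A) = {a, ε}


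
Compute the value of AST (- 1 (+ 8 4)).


Evaluate inner: (+ 8 4) = 12
Evaluate root: (- 1 12) = -11
Result: -11


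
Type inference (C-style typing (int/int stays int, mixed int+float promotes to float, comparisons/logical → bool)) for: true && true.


Operand types: bool && bool
Rule: logical operators take bool operands and yield bool
Result type: bool


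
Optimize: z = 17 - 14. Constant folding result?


17 - 14 = 3 at compile time
Optimized: z = 3


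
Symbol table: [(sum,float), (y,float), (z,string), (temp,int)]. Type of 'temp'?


Lookup 'temp' → type int


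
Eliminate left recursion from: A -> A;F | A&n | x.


Left-recursive alternatives: A;F, A&n; non-recursive: x
Introduce A': A -> xA', A' -> ;FA' | &nA' | ε


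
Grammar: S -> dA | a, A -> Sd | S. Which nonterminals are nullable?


A nonterminal is nullable iff some alternative derives ε (directly, or every symbol in it is nullable)
Nullable: {}


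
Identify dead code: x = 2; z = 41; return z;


x is assigned but never read
Dead: 'x = 2'


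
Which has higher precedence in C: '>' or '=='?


'>' is relational (level 7); '==' is equality (level 6)
Higher level binds tighter
'>' has higher precedence than '=='


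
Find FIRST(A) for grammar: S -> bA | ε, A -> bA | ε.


Per alternative of A: FIRST(bA) = {b}; FIRST(ε) = {ε}
FIRST(A) = {b, ε}


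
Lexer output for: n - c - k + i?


Scan left to right, longest-match per lexeme
Tokens: ID(n), OP(-), ID(c), OP(-), ID(k), OP(+), ID(i)


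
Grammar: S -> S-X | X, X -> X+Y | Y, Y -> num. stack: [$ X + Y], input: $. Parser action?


handle 'X+Y' on top
Action: reduce (X -> X+Y)


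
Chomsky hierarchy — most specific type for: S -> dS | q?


Right-linear: every RHS is a terminal or a terminal followed by one nonterminal
Classification: Type 3 (Regular)


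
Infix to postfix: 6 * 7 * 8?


Left to right (same or higher precedence on left)
Postfix: 6 7 * 8 *


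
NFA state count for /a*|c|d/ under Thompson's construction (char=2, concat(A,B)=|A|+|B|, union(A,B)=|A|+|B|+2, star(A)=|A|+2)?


Syntax tree has 3 char leaf(s), 2 union(s), 1 star(s)
chars contribute 3×2 = 6; each union adds +2; each star adds +2
Total: 6 + 4 + 2 = 12 states


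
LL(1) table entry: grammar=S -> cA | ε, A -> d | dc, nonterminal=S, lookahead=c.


For [S, c]: 'c' ∈ FIRST(cA)
Entry: S -> cA


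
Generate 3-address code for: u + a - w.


Break into single-operator statements:
t1 = u + a
t2 = t1 - w


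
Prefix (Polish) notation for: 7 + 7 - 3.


left-to-right (same/higher precedence on left): tree is (- (+ 7 7) 3)
Prefix: - + 7 7 3


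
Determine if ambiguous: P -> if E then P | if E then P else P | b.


dangling else: 'if E then if E then b else b' parses two ways
Ambiguous


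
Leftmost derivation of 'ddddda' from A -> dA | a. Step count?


Derivation: A => dA => ddA => dddA => ddddA => dddddA => ddddda
Steps: 6


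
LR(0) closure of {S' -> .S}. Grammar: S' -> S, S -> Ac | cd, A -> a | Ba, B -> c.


Start: S' -> .S
For each item with dot before a nonterminal B, add B -> .γ for every B-production
Closure: [S' -> .S, S -> .Ac, S -> .cd, A -> .a, A -> .Ba, B -> .c]


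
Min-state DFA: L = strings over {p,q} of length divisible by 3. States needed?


Track length mod 3: states 0..2, accept at 0
Minimal DFA: 3 states


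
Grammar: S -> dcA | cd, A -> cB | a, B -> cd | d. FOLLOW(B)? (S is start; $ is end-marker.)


$ ∈ FOLLOW(S). For each A -> αBβ: add FIRST(β)\{ε} to FOLLOW(B); if β nullable, add FOLLOW(A).
FOLLOW(B) = {$}


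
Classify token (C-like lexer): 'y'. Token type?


Pattern: letter/underscore followed by alphanumerics, not a keyword
Type: IDENTIFIER


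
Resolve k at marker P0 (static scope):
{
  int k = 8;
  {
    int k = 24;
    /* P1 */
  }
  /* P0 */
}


k declared in the same block as P0
k = 8


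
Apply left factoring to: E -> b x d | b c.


Common prefix: 'b'
Factored: E -> b E', E' -> x d | c


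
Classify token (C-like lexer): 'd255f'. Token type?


Pattern: letter/underscore followed by alphanumerics, not a keyword
Type: IDENTIFIER


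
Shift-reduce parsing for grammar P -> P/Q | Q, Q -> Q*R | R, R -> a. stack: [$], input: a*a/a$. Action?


no handle on stack; shift 'a'
Action: shift


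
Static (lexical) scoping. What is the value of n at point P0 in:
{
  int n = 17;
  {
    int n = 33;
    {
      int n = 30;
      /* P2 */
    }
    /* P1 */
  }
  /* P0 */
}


n declared in the same block as P0
n = 17


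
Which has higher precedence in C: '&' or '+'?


'+' is additive (level 9); '&' is bitwise AND (level 5)
Higher level binds tighter
'+' has higher precedence than '&'


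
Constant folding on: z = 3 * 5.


3 * 5 = 15 at compile time
Optimized: z = 15


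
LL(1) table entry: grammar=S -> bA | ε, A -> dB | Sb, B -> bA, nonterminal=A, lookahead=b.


For [A, b]: 'b' ∈ FIRST(Sb)
Entry: A -> Sb


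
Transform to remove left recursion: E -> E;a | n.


Left-recursive alternatives: E;a; non-recursive: n
Introduce E': E -> nE', E' -> ;aE' | ε


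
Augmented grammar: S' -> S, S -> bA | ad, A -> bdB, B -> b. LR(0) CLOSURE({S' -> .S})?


Start: S' -> .S
For each item with dot before a nonterminal B, add B -> .γ for every B-production
Closure: [S' -> .S, S -> .bA, S -> .ad]


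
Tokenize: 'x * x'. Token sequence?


Scan left to right, longest-match per lexeme
Tokens: ID(x), OP(*), ID(x)


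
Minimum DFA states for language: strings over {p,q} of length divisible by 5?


Track length mod 5: states 0..4, accept at 0
Minimal DFA: 5 states


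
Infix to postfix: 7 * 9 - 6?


Left to right (same or higher precedence on left)
Postfix: 7 9 * 6 -


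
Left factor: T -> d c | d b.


Common prefix: 'd'
Factored: T -> d T', T' -> c | b


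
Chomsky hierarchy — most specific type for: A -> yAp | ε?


Single nonterminal LHS, but y^n p^n is not regular
Classification: Type 2 (Context-Free)


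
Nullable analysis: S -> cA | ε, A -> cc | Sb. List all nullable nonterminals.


A nonterminal is nullable iff some alternative derives ε (directly, or every symbol in it is nullable)
Nullable: {S}


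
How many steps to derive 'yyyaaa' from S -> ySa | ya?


Derivation: S => ySa => yySaa => yyyaaa
Steps: 3


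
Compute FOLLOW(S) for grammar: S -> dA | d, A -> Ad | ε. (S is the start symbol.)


$ ∈ FOLLOW(S). For each A -> αBβ: add FIRST(β)\{ε} to FOLLOW(B); if β nullable, add FOLLOW(A).
FOLLOW(S) = {$}


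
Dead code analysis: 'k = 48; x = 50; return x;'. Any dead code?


k is assigned but never read
Dead: 'k = 48'


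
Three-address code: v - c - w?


Break into single-operator statements:
t1 = v - c
t2 = t1 - w


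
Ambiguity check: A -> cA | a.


right-linear, alternatives start with distinct terminals 'c' vs 'a': unique leftmost derivation
Unambiguous


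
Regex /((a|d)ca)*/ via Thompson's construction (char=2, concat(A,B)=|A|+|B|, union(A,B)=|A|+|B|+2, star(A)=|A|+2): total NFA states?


Syntax tree has 4 char leaf(s), 1 union(s), 1 star(s)
chars contribute 4×2 = 8; each union adds +2; each star adds +2
Total: 8 + 2 + 2 = 12 states


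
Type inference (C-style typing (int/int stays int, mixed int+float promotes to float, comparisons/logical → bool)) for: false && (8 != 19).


Operand types: bool && bool
Rule: logical operators take bool operands and yield bool
Result type: bool


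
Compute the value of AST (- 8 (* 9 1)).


Evaluate inner: (* 9 1) = 9
Evaluate root: (- 8 9) = -1
Result: -1


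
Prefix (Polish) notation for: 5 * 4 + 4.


left-to-right (same/higher precedence on left): tree is (+ (* 5 4) 4)
Prefix: + * 5 4 4


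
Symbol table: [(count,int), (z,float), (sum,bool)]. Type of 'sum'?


Lookup 'sum' → type bool


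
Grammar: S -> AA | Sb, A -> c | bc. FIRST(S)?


Per alternative of S: FIRST(AA) = {b, c}; FIRST(Sb) = {b, c}
FIRST(S) = {b, c}


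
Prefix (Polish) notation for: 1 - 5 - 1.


left-to-right (same/higher precedence on left): tree is (- (- 1 5) 1)
Prefix: - - 1 5 1


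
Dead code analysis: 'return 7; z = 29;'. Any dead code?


statement follows a return and is unreachable
Dead: 'z = 29'


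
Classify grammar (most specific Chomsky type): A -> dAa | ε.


Single nonterminal LHS, but d^n a^n is not regular
Classification: Type 2 (Context-Free)


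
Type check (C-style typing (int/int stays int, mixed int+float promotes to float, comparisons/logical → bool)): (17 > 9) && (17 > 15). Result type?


Operand types: bool && bool
Rule: logical operators take bool operands and yield bool
Result type: bool


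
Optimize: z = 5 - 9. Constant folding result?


5 - 9 = -4 at compile time
Optimized: z = -4


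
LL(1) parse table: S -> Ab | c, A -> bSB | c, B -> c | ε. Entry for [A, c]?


For [A, c]: 'c' ∈ FIRST(c)
Entry: A -> c


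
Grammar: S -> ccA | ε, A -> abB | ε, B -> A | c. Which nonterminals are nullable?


A nonterminal is nullable iff some alternative derives ε (directly, or every symbol in it is nullable)
Nullable: {A, B, S}


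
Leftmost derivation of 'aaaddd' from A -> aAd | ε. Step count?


Derivation: A => aAd => aaAdd => aaaAddd => aaaddd
Steps: 4


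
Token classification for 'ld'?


Pattern: letter/underscore followed by alphanumerics, not a keyword
Type: IDENTIFIER


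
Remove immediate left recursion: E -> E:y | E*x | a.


Left-recursive alternatives: E:y, E*x; non-recursive: a
Introduce E': E -> aE', E' -> :yE' | *xE' | ε


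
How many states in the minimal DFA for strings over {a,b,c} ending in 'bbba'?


Track the longest suffix of input matching a prefix of 'bbba': 5 classes (prefixes of length 0..4)
Minimal DFA: 5 states


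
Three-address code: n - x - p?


Break into single-operator statements:
t1 = n - x
t2 = t1 - p


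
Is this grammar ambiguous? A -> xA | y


right-linear, alternatives start with distinct terminals 'x' vs 'y': unique leftmost derivation
Unambiguous


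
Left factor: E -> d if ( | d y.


Common prefix: 'd'
Factored: E -> d E', E' -> if ( | y


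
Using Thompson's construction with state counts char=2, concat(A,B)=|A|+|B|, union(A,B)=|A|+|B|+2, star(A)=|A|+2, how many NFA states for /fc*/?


Syntax tree has 2 char leaf(s), 0 union(s), 1 star(s)
chars contribute 2×2 = 4; each union adds +2; each star adds +2
Total: 4 + 0 + 2 = 6 states


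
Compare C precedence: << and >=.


'<<' is shift (level 8); '>=' is relational (level 7)
Higher level binds tighter
'<<' has higher precedence than '>='


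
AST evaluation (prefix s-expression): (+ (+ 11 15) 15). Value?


Evaluate inner: (+ 11 15) = 26
Evaluate root: (+ 26 15) = 41
Result: 41


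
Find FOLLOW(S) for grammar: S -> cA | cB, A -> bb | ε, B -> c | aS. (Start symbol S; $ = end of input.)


$ ∈ FOLLOW(S). For each A -> αBβ: add FIRST(β)\{ε} to FOLLOW(B); if β nullable, add FOLLOW(A).
FOLLOW(S) = {$}


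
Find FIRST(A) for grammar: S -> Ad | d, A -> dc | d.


Per alternative of A: FIRST(dc) = {d}; FIRST(d) = {d}
FIRST(A) = {d}


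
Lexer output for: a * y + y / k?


Scan left to right, longest-match per lexeme
Tokens: ID(a), OP(*), ID(y), OP(+), ID(y), OP(/), ID(k)


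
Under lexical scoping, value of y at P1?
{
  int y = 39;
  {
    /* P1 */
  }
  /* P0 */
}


P1's block does not declare y; resolves to the enclosing declaration at depth 0
y = 39


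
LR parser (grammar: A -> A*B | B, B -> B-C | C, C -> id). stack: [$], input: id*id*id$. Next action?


no handle on stack; shift 'id'
Action: shift


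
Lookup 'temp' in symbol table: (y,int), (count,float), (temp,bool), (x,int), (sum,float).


Lookup 'temp' → type bool


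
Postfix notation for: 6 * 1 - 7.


Left to right (same or higher precedence on left)
Postfix: 6 1 * 7 -


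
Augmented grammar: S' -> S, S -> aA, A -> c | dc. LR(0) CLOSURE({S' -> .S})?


Start: S' -> .S
For each item with dot before a nonterminal B, add B -> .γ for every B-production
Closure: [S' -> .S, S -> .aA]


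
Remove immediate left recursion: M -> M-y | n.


Left-recursive alternatives: M-y; non-recursive: n
Introduce M': M -> nM', M' -> -yM' | ε


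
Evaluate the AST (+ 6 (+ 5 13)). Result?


Evaluate inner: (+ 5 13) = 18
Evaluate root: (+ 6 18) = 24
Result: 24


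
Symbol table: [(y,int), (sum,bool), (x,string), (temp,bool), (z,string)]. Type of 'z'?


Lookup 'z' → type string


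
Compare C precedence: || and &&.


'&&' is logical AND (level 2); '||' is logical OR (level 1)
Higher level binds tighter
'&&' has higher precedence than '||'


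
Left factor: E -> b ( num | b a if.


Common prefix: 'b'
Factored: E -> b E', E' -> ( num | a if


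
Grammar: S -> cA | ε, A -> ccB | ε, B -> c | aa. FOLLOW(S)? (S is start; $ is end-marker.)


$ ∈ FOLLOW(S). For each A -> αBβ: add FIRST(β)\{ε} to FOLLOW(B); if β nullable, add FOLLOW(A).
FOLLOW(S) = {$}


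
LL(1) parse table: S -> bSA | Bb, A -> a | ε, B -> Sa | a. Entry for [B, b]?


For [B, b]: 'b' ∈ FIRST(Sa)
Entry: B -> Sa


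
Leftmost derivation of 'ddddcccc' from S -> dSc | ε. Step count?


Derivation: S => dSc => ddScc => dddSccc => ddddScccc => ddddcccc
Steps: 5


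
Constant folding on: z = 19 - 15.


19 - 15 = 4 at compile time
Optimized: z = 4


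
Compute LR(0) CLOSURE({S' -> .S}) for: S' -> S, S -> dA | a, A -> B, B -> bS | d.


Start: S' -> .S
For each item with dot before a nonterminal B, add B -> .γ for every B-production
Closure: [S' -> .S, S -> .dA, S -> .a]


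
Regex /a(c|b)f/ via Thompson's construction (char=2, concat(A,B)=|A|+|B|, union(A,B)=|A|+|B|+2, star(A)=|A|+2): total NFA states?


Syntax tree has 4 char leaf(s), 1 union(s), 0 star(s)
chars contribute 4×2 = 8; each union adds +2; each star adds +2
Total: 8 + 2 + 0 = 10 states


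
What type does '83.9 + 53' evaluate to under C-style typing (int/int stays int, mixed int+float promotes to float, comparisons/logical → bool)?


Operand types: float + int
Rule: mixed int/float promotes to float; int/int stays int
Result type: float


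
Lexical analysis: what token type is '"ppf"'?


Pattern: double-quoted sequence
Type: STRING_LITERAL


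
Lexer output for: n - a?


Scan left to right, longest-match per lexeme
Tokens: ID(n), OP(-), ID(a)


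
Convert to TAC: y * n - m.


Break into single-operator statements:
t1 = y * n
t2 = t1 - m


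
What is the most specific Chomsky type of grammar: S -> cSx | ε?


Single nonterminal LHS, but c^n x^n is not regular
Classification: Type 2 (Context-Free)


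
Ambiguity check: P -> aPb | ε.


balanced a^n…b^n: each string has a unique parse
Unambiguous


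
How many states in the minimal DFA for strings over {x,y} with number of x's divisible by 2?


Track (count of x) mod 2: states 0..1, accept at 0
Minimal DFA: 2 states


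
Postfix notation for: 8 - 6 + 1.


Left to right (same or higher precedence on left)
Postfix: 8 6 - 1 +


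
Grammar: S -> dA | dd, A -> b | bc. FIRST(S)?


Per alternative of S: FIRST(dA) = {d}; FIRST(dd) = {d}
FIRST(S) = {d}


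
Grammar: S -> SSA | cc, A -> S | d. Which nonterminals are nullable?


A nonterminal is nullable iff some alternative derives ε (directly, or every symbol in it is nullable)
Nullable: {}


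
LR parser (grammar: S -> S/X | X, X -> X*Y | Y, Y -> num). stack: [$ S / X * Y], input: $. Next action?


handle 'X*Y' on top
Action: reduce (X -> X*Y)


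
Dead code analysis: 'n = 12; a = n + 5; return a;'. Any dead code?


n is read by a's definition; a is returned
No dead code


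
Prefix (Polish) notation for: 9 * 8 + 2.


left-to-right (same/higher precedence on left): tree is (+ (* 9 8) 2)
Prefix: + * 9 8 2


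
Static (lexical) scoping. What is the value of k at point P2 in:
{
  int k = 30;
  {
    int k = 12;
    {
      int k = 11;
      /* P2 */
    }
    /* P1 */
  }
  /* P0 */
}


k declared in the same block as P2
k = 11


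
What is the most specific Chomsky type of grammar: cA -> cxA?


LHS has context (more than one symbol) and |LHS| ≤ |RHS|
Classification: Type 1 (Context-Sensitive)


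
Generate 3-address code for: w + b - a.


Break into single-operator statements:
t1 = w + b
t2 = t1 - a


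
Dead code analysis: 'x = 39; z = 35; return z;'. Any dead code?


x is assigned but never read
Dead: 'x = 39'


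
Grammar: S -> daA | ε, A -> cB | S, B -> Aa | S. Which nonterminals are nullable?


A nonterminal is nullable iff some alternative derives ε (directly, or every symbol in it is nullable)
Nullable: {A, B, S}


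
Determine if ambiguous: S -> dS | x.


right-linear, alternatives start with distinct terminals 'd' vs 'x': unique leftmost derivation
Unambiguous


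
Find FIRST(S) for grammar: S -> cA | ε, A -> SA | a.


Per alternative of S: FIRST(cA) = {c}; FIRST(ε) = {ε}
FIRST(S) = {c, ε}


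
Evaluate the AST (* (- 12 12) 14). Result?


Evaluate inner: (- 12 12) = 0
Evaluate root: (* 0 14) = 0
Result: 0


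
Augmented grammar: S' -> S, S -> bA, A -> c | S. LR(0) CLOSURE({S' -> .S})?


Start: S' -> .S
For each item with dot before a nonterminal B, add B -> .γ for every B-production
Closure: [S' -> .S, S -> .bA]


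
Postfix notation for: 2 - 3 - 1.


Left to right (same or higher precedence on left)
Postfix: 2 3 - 1 -


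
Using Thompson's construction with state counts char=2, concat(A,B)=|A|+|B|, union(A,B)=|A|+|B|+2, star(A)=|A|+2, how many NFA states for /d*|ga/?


Syntax tree has 3 char leaf(s), 1 union(s), 1 star(s)
chars contribute 3×2 = 6; each union adds +2; each star adds +2
Total: 6 + 2 + 2 = 10 states


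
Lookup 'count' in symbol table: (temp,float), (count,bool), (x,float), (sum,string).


Lookup 'count' → type bool


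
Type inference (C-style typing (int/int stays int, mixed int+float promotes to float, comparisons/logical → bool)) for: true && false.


Operand types: bool && bool
Rule: logical operators take bool operands and yield bool
Result type: bool


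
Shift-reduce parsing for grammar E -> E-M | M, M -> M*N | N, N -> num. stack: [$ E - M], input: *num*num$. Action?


'*' can extend M; shift to build M -> M*N
Action: shift


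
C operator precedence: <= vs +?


'+' is additive (level 9); '<=' is relational (level 7)
Higher level binds tighter
'+' has higher precedence than '<='


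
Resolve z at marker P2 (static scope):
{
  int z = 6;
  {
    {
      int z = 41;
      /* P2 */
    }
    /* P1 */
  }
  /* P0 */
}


z declared in the same block as P2
z = 41


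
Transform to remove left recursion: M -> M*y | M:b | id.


Left-recursive alternatives: M*y, M:b; non-recursive: id
Introduce M': M -> idM', M' -> *yM' | :bM' | ε


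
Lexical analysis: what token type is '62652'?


Pattern: digits only
Type: INTEGER_LITERAL


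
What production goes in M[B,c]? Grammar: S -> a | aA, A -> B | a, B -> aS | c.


For [B, c]: 'c' ∈ FIRST(c)
Entry: B -> c


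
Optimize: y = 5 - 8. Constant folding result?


5 - 8 = -3 at compile time
Optimized: y = -3


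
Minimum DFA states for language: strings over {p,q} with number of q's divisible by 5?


Track (count of q) mod 5: states 0..4, accept at 0
Minimal DFA: 5 states


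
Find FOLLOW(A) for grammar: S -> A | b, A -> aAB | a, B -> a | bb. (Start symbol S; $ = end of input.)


$ ∈ FOLLOW(S). For each A -> αBβ: add FIRST(β)\{ε} to FOLLOW(B); if β nullable, add FOLLOW(A).
FOLLOW(A) = {$, a, b}


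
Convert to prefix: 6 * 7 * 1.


left-to-right (same/higher precedence on left): tree is (* (* 6 7) 1)
Prefix: * * 6 7 1


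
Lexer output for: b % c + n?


Scan left to right, longest-match per lexeme
Tokens: ID(b), OP(%), ID(c), OP(+), ID(n)


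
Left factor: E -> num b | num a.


Common prefix: 'num'
Factored: E -> num E', E' -> b | a


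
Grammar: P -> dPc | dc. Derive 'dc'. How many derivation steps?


Derivation: P => dc
Steps: 1


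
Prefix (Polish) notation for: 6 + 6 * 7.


'*' binds tighter: tree is (+ 6 (* 6 7))
Prefix: + 6 * 6 7


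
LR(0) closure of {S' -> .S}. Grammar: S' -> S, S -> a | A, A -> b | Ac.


Start: S' -> .S
For each item with dot before a nonterminal B, add B -> .γ for every B-production
Closure: [S' -> .S, S -> .a, S -> .A, A -> .b, A -> .Ac]


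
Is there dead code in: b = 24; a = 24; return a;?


b is assigned but never read
Dead: 'b = 24'


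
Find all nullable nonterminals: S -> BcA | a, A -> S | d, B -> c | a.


A nonterminal is nullable iff some alternative derives ε (directly, or every symbol in it is nullable)
Nullable: {}


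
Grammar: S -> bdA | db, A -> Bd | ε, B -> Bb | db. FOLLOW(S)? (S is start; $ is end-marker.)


$ ∈ FOLLOW(S). For each A -> αBβ: add FIRST(β)\{ε} to FOLLOW(B); if β nullable, add FOLLOW(A).
FOLLOW(S) = {$}


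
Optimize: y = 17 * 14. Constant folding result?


17 * 14 = 238 at compile time
Optimized: y = 238


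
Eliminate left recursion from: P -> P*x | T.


Left-recursive alternatives: P*x; non-recursive: T
Introduce P': P -> TP', P' -> *xP' | ε


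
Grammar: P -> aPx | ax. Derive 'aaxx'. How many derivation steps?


Derivation: P => aPx => aaxx
Steps: 2


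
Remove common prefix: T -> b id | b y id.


Common prefix: 'b'
Factored: T -> b T', T' -> id | y id


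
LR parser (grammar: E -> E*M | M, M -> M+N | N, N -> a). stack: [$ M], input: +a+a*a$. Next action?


shift '+' to continue M -> M+N
Action: shift


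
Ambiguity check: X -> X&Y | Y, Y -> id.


precedence layered via separate nonterminal Y: deterministic
Unambiguous


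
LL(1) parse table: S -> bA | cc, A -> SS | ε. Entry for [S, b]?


For [S, b]: 'b' ∈ FIRST(bA)
Entry: S -> bA


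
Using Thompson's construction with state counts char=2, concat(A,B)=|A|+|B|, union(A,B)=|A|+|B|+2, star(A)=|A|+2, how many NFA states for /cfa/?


Syntax tree has 3 char leaf(s), 0 union(s), 0 star(s)
chars contribute 3×2 = 6; each union adds +2; each star adds +2
Total: 6 + 0 + 0 = 6 states


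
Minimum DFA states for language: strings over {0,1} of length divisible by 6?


Track length mod 6: states 0..5, accept at 0
Minimal DFA: 6 states


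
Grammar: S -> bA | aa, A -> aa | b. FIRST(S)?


Per alternative of S: FIRST(bA) = {b}; FIRST(aa) = {a}
FIRST(S) = {a, b}


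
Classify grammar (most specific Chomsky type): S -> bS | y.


Right-linear: every RHS is a terminal or a terminal followed by one nonterminal
Classification: Type 3 (Regular)


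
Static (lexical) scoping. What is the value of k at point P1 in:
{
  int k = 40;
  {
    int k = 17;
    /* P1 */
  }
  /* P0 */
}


k declared in the same block as P1
k = 17


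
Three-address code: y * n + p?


Break into single-operator statements:
t1 = y * n
t2 = t1 + p


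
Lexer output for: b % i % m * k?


Scan left to right, longest-match per lexeme
Tokens: ID(b), OP(%), ID(i), OP(%), ID(m), OP(*), ID(k)


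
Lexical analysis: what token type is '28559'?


Pattern: digits only
Type: INTEGER_LITERAL


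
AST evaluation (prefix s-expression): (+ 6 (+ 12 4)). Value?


Evaluate inner: (+ 12 4) = 16
Evaluate root: (+ 6 16) = 22
Result: 22


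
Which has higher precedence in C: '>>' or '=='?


'>>' is shift (level 8); '==' is equality (level 6)
Higher level binds tighter
'>>' has higher precedence than '=='


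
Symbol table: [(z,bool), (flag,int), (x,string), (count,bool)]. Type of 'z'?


Lookup 'z' → type bool


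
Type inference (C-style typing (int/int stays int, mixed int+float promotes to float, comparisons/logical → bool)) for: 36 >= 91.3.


Operand types: int >= float
Rule: comparison yields bool
Result type: bool


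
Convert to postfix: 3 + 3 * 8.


* has higher precedence, evaluate 3*8 first
Postfix: 3 3 8 * +


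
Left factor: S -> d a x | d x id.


Common prefix: 'd'
Factored: S -> d S', S' -> a x | x id


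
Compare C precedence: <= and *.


'*' is multiplicative (level 10); '<=' is relational (level 7)
Higher level binds tighter
'*' has higher precedence than '<='


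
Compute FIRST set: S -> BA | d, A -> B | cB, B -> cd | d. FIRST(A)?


Per alternative of A: FIRST(B) = {c, d}; FIRST(cB) = {c}
FIRST(A) = {c, d}


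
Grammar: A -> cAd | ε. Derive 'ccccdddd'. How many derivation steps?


Derivation: A => cAd => ccAdd => cccAddd => ccccAdddd => ccccdddd
Steps: 5


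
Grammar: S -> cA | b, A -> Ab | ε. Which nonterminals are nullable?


A nonterminal is nullable iff some alternative derives ε (directly, or every symbol in it is nullable)
Nullable: {A}


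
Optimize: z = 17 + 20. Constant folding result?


17 + 20 = 37 at compile time
Optimized: z = 37


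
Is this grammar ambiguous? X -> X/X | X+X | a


'a/a+a' has two parse trees (no precedence encoded between / and +)
Ambiguous


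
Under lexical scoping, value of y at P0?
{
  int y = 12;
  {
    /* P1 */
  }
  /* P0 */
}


y declared in the same block as P0
y = 12


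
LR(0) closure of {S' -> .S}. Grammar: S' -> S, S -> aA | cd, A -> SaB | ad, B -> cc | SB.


Start: S' -> .S
For each item with dot before a nonterminal B, add B -> .γ for every B-production
Closure: [S' -> .S, S -> .aA, S -> .cd]


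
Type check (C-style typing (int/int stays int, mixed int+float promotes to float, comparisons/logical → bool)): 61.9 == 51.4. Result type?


Operand types: float == float
Rule: comparison yields bool
Result type: bool


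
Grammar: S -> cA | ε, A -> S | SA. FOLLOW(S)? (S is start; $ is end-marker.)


$ ∈ FOLLOW(S). For each A -> αBβ: add FIRST(β)\{ε} to FOLLOW(B); if β nullable, add FOLLOW(A).
FOLLOW(S) = {$, c}


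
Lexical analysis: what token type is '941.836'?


Pattern: digits with a decimal point
Type: FLOAT_LITERAL


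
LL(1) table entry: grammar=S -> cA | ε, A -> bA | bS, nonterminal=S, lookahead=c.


For [S, c]: 'c' ∈ FIRST(cA)
Entry: S -> cA


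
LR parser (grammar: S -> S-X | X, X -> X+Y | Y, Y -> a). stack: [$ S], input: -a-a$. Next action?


shift '-' to continue S -> S-X
Action: shift


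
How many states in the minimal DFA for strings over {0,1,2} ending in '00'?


Track the longest suffix of input matching a prefix of '00': 3 classes (prefixes of length 0..2)
Minimal DFA: 3 states


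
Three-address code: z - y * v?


Break into single-operator statements:
t1 = y * v
t2 = z - t1


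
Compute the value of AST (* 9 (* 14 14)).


Evaluate inner: (* 14 14) = 196
Evaluate root: (* 9 196) = 1764
Result: 1764


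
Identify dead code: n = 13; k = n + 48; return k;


n is read by k's definition; k is returned
No dead code


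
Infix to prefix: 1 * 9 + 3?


left-to-right (same/higher precedence on left): tree is (+ (* 1 9) 3)
Prefix: + * 1 9 3


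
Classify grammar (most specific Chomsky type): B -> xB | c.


Right-linear: every RHS is a terminal or a terminal followed by one nonterminal
Classification: Type 3 (Regular)


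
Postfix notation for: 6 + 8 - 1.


Left to right (same or higher precedence on left)
Postfix: 6 8 + 1 -


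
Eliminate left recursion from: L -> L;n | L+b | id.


Left-recursive alternatives: L;n, L+b; non-recursive: id
Introduce L': L -> idL', L' -> ;nL' | +bL' | ε


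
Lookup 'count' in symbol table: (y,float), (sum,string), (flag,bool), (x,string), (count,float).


Lookup 'count' → type float


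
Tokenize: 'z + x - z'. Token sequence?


Scan left to right, longest-match per lexeme
Tokens: ID(z), OP(+), ID(x), OP(-), ID(z)


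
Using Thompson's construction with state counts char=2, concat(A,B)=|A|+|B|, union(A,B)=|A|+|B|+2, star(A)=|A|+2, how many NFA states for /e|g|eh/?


Syntax tree has 4 char leaf(s), 2 union(s), 0 star(s)
chars contribute 4×2 = 8; each union adds +2; each star adds +2
Total: 8 + 4 + 0 = 12 states


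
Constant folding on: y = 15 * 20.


15 * 20 = 300 at compile time
Optimized: y = 300


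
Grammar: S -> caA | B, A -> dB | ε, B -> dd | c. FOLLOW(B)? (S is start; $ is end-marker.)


$ ∈ FOLLOW(S). For each A -> αBβ: add FIRST(β)\{ε} to FOLLOW(B); if β nullable, add FOLLOW(A).
FOLLOW(B) = {$}


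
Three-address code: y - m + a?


Break into single-operator statements:
t1 = y - m
t2 = t1 + a


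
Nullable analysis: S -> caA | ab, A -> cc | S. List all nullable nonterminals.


A nonterminal is nullable iff some alternative derives ε (directly, or every symbol in it is nullable)
Nullable: {}


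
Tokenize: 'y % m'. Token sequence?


Scan left to right, longest-match per lexeme
Tokens: ID(y), OP(%), ID(m)


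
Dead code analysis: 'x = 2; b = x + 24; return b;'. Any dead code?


x is read by b's definition; b is returned
No dead code


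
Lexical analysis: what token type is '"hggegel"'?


Pattern: double-quoted sequence
Type: STRING_LITERAL


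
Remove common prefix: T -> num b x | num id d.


Common prefix: 'num'
Factored: T -> num T', T' -> b x | id d


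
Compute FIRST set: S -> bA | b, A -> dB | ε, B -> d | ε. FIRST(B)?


Per alternative of B: FIRST(d) = {d}; FIRST(ε) = {ε}
FIRST(B) = {d, ε}


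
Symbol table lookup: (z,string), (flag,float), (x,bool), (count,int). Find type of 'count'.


Lookup 'count' → type int


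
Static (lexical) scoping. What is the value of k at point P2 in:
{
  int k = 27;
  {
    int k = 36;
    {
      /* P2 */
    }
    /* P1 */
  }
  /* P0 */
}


P2's block does not declare k; resolves to the enclosing declaration at depth 1
k = 36


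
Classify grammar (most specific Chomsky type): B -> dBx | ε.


Single nonterminal LHS, but d^n x^n is not regular
Classification: Type 2 (Context-Free)


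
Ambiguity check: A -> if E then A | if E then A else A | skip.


dangling else: 'if E then if E then skip else skip' parses two ways
Ambiguous


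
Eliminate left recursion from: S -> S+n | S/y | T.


Left-recursive alternatives: S+n, S/y; non-recursive: T
Introduce S': S -> TS', S' -> +nS' | /yS' | ε


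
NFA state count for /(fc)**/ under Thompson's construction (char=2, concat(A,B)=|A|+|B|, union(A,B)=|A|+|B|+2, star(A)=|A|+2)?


Syntax tree has 2 char leaf(s), 0 union(s), 2 star(s)
chars contribute 2×2 = 4; each union adds +2; each star adds +2
Total: 4 + 0 + 4 = 8 states


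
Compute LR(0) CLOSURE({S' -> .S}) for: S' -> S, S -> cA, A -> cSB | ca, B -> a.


Start: S' -> .S
For each item with dot before a nonterminal B, add B -> .γ for every B-production
Closure: [S' -> .S, S -> .cA]


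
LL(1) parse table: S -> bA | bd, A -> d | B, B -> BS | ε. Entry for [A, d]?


For [A, d]: 'd' ∈ FIRST(d)
Entry: A -> d


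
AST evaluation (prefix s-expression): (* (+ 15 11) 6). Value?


Evaluate inner: (+ 15 11) = 26
Evaluate root: (* 26 6) = 156
Result: 156


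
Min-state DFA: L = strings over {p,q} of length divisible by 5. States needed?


Track length mod 5: states 0..4, accept at 0
Minimal DFA: 5 states


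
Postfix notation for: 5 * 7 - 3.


Left to right (same or higher precedence on left)
Postfix: 5 7 * 3 -


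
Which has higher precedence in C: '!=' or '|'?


'!=' is equality (level 6); '|' is bitwise OR (level 3)
Higher level binds tighter
'!=' has higher precedence than '|'
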